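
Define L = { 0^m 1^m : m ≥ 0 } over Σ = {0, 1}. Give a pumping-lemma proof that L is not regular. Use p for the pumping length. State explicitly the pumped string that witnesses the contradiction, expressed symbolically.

Suppose for contradiction that L is regular, and let p be the pumping length.
Let w = 0^p 1^p ∈ L; note |w| = 2p ≥ p.
By the pumping lemma, w = xyz with |xy| ≤ p and |y| > 0.
The first p characters of w are 0's, so xy (and hence y) consists only of 0's. Write y = 0^k, 1 ≤ k ≤ p.
Pump with i = 2: xy^2z = 0^{p+k} 1^p. For this to lie in L we would need p = p+k, which forces k = 0. But k ≥ 1, so xy^2z ∉ L.
Contradiction. Therefore L is not regular.

0^{p+k} 1^p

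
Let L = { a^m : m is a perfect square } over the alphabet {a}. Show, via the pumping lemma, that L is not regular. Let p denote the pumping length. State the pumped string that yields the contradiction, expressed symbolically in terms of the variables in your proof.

a^{p²+k}

Toward a contradiction, assume L is regular with pumping length p.
Take w = a^{p²} ∈ L with |w| = p² ≥ p.
Write w = xyz as guaranteed by the lemma, with |xy| ≤ p and y is nonempty.
Then y = a^k for some k with 1 ≤ k ≤ p.
Pump with i = 2: xy^2z = a^{p²+k}. Since 1 ≤ k ≤ p, p² < p²+k ≤ p²+p < (p+1)², so p²+k lies strictly between consecutive squares and is not a perfect square. So xy^2z ∉ L.
This is a contradiction; hence L is not regular.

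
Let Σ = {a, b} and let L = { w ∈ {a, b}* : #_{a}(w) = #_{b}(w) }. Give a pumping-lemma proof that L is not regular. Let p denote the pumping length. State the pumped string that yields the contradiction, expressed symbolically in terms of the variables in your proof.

a^{p+k} b^p

Assume L is regular. Let p be the pumping length given by the pumping lemma.
Choose w = a^p b^p ∈ L with |w| = 2p ≥ p.
Write w = xyz as guaranteed by the lemma, with |xy| ≤ p and |y| > 0.
The first p characters of w are a's, so xy (and hence y) consists only of a's. Write y = a^k, 1 ≤ k ≤ p.
Pump with i = 2: xy^2z = a^{p+k} b^p has p+k occurrences of a but only p of b. Since k ≥ 1 the counts differ, so xy^2z ∉ L.
Contradiction. Therefore L is not regular.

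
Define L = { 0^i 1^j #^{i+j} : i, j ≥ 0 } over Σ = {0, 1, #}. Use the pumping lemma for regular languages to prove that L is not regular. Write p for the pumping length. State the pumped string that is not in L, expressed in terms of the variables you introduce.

0^{p+k} 1^p #^{2p}

Assume L is regular. Let p be the pumping length given by the pumping lemma.
Take w = 0^p 1^p #^{2p} ∈ L (with i=j=p, i+j=2p), |w| = 4p ≥ p.
Write w = xyz as guaranteed by the lemma, with |xy| ≤ p and y is nonempty.
Because |xy| ≤ p and w begins with p copies of 0, we have y = 0^k with 1 ≤ k ≤ p.
Consider xy^2z = 0^{p+k} 1^p #^{2p}. Now the 0- and 1-counts sum to 2p+k, but the #-count is 2p ≠ 2p+k. So xy^2z ∉ L.
Contradiction. Therefore L is not regular.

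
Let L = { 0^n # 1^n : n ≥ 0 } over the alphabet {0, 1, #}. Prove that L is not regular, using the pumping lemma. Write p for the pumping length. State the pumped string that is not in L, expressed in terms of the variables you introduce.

0^{p+k} # 1^p

Assume L is regular. Let p be the pumping length given by the pumping lemma.
Take w = 0^p # 1^p ∈ L with |w| = 2p+1 ≥ p.
By the pumping lemma, w = xyz with |xy| ≤ p and y is nonempty.
Because |xy| ≤ p and w begins with p copies of 0, we have y = 0^k with 1 ≤ k ≤ p.
Pump with i = 2: xy^2z = 0^{p+k} # 1^p, which would require p+k = p. But k ≥ 1, so xy^2z ∉ L.
Contradiction. Therefore L is not regular.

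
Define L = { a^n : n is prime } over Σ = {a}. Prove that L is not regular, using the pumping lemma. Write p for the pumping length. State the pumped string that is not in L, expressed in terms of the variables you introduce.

Toward a contradiction, assume L is regular with pumping length p.
Let q be a prime with q ≥ p+2 (infinitely many primes exist), and take w = a^q ∈ L with |w| = q ≥ p.
Write w = xyz as guaranteed by the lemma, with |xy| ≤ p and |y| > 0.
Then y = a^k for some k with 1 ≤ k ≤ p.
Since 1 ≤ k ≤ p, |xz| = q-k. Pump with i = q+1: |xy^{q+1}z| = (q-k)+(q+1)k = q+qk = q(1+k), which is composite (both factors ≥ 2). So xy^{q+1}z = a^{q(1+k)} ∉ L.
Contradiction. Therefore L is not regular.

a^{q(1+k)}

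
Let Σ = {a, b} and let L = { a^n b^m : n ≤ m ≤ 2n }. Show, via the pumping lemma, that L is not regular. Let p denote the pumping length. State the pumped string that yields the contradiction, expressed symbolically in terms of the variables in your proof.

a^{p+k} b^p

Suppose for contradiction that L is regular, and let p be the pumping length.
Take w = a^p b^p ∈ L (since p ≤ p ≤ 2p), with |w| = 2p ≥ p.
The pumping lemma gives a decomposition w = xyz where |xy| ≤ p and |y| ≥ 1.
Because |xy| ≤ p and w begins with p copies of a, we have y = a^k with 1 ≤ k ≤ p.
Pump with i = 2: xy^2z = a^{p+k} b^p. Now n = p+k > p = m, so the condition n ≤ m fails. Thus xy^2z ∉ L.
This is a contradiction; hence L is not regular.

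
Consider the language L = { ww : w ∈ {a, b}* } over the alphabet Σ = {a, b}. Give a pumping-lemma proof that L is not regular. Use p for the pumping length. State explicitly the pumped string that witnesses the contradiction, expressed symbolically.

Suppose for contradiction that L is regular, and let p be the pumping length.
Take w = a^p b^p a^p b^p = uu where u = a^pb^p; then w ∈ L and |w| = 4p ≥ p.
By the pumping lemma, w = xyz with |xy| ≤ p and |y| > 0.
Since the first p symbols of w are all a's and |xy| ≤ p, y lies entirely in the leading a-block: y = a^k for some k with 1 ≤ k ≤ p.
Pump with i = 2: xy^2z = a^{p+k} b^p a^p b^p, of length 4p+k. Suppose this equals vv. The string starts with a and ends with b, so v does too; thus the boundary between the two copies of v is a b→a transition. There is exactly one such transition, at position 2p+k, so |v| = 2p+k and |vv| = 4p+2k ≠ 4p+k since k ≥ 1. So xy^2z ∉ L.
This is a contradiction; hence L is not regular.

a^{p+k} b^p a^p b^p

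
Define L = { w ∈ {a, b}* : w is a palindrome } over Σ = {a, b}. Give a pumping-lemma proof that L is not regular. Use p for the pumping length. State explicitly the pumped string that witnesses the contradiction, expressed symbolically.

Toward a contradiction, assume L is regular with pumping length p.
Take w = a^p b a^p, a palindrome of length 2p+1 ≥ p.
The pumping lemma gives a decomposition w = xyz where |xy| ≤ p and y is nonempty.
Since the first p symbols of w are all a's and |xy| ≤ p, y lies entirely in the leading a-block: y = a^k for some k with 1 ≤ k ≤ p.
Pump with i = 2: xy^2z = a^{p+k} b a^p. Its reverse is a^p b a^{p+k}, which differs from xy^2z since k ≥ 1. So xy^2z is not a palindrome and xy^2z ∉ L.
Contradiction. Therefore L is not regular.

a^{p+k} b a^p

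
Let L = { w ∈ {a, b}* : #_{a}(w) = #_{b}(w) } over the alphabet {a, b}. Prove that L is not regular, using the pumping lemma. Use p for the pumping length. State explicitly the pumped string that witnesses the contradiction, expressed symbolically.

a^{p+k} b^p

Suppose for contradiction that L is regular, and let p be the pumping length.
Choose w = a^p b^p ∈ L with |w| = 2p ≥ p.
By the pumping lemma, w = xyz with |xy| ≤ p and |y| ≥ 1.
The first p characters of w are a's, so xy (and hence y) consists only of a's. Write y = a^k, 1 ≤ k ≤ p.
Pump with i = 2: xy^2z = a^{p+k} b^p has p+k occurrences of a but only p of b. Since k ≥ 1 the counts differ, so xy^2z ∉ L.
This contradicts the pumping lemma, so L is not regular.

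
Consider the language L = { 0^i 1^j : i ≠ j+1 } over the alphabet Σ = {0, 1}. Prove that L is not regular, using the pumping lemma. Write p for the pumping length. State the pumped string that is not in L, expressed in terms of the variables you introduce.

Suppose for contradiction that L is regular, and let p be the pumping length.
Choose w = 0^p 1^{p+p!-1}. Since p ≠ (p+p!-1)+1 = p+p!, w ∈ L; and |w| ≥ p.
The pumping lemma gives a decomposition w = xyz where |xy| ≤ p and |y| > 0.
Since the first p symbols of w are all 0's and |xy| ≤ p, y lies entirely in the leading 0-block: y = 0^k for some k with 1 ≤ k ≤ p.
Since 1 ≤ k ≤ p, k divides p!; set t = 1 + p!/k. Then xy^t z has p + (p!/k)·k = p + p! copies of 0. Now the 0-count is p+p! and (1-count)+1 = (p+p!-1)+1 = p+p!, so i ≠ j+1 fails. So xy^t z = 0^{p+p!} 1^{p+p!-1} ∉ L.
Contradiction. Therefore L is not regular.

0^{p+p!} 1^{p+p!-1}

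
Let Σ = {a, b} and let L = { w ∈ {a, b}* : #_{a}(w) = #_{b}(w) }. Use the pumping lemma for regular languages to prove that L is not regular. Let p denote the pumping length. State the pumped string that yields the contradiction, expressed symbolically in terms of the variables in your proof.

Suppose for contradiction that L is regular, and let p be the pumping length.
Choose w = a^p b^p ∈ L with |w| = 2p ≥ p.
Write w = xyz as guaranteed by the lemma, with |xy| ≤ p and |y| ≥ 1.
The first p characters of w are a's, so xy (and hence y) consists only of a's. Write y = a^k, 1 ≤ k ≤ p.
Pump with i = 2: xy^2z = a^{p+k} b^p has p+k occurrences of a but only p of b. Since k ≥ 1 the counts differ, so xy^2z ∉ L.
This contradicts the pumping lemma, so L is not regular.

a^{p+k} b^p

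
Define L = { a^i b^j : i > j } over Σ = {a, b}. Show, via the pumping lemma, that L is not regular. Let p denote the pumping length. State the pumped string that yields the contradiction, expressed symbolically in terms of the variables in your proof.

Assume L is regular. Let p be the pumping length given by the pumping lemma.
Choose w = a^{p+1} b^p ∈ L, with |w| = 2p+1 ≥ p.
The pumping lemma gives a decomposition w = xyz where |xy| ≤ p and |y| > 0.
Because |xy| ≤ p and w begins with p copies of a, we have y = a^k with 1 ≤ k ≤ p.
Consider xy^0z = xz = a^{p+1-k} b^p. Since k ≥ 1, the a-count p+1-k is at most p, so i > j fails; thus xz ∉ L.
This contradicts the pumping lemma, so L is not regular.

a^{p+1-k} b^p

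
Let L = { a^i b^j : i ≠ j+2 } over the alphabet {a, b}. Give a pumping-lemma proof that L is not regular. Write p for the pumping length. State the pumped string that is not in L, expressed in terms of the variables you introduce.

Assume L is regular; let p be its pumping constant.
Choose w = a^p b^{p+p!-2}. Since p ≠ (p+p!-2)+2 = p+p!, w ∈ L; and |w| ≥ p.
Write w = xyz as guaranteed by the lemma, with |xy| ≤ p and |y| ≥ 1.
Since the first p symbols of w are all a's and |xy| ≤ p, y lies entirely in the leading a-block: y = a^k for some k with 1 ≤ k ≤ p.
Since 1 ≤ k ≤ p, k divides p!; set t = 1 + p!/k. Then xy^t z has p + (p!/k)·k = p + p! copies of a. Now the a-count is p+p! and (b-count)+2 = (p+p!-2)+2 = p+p!, so i ≠ j+2 fails. So xy^t z = a^{p+p!} b^{p+p!-2} ∉ L.
This contradicts the pumping lemma, so L is not regular.

a^{p+p!} b^{p+p!-2}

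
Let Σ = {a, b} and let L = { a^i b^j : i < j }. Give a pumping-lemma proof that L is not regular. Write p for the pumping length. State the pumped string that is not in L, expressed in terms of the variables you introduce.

a^{p+k} b^{p+1}

Assume L is regular; let p be its pumping constant.
Choose w = a^p b^{p+1} ∈ L, with |w| = 2p+1 ≥ p.
The pumping lemma gives a decomposition w = xyz where |xy| ≤ p and y is nonempty.
Because |xy| ≤ p and w begins with p copies of a, we have y = a^k with 1 ≤ k ≤ p.
Consider xy^2z = a^{p+k} b^{p+1}. Since k ≥ 1, the a-count p+k is at least p+1, so i < j fails; thus xy^2z ∉ L.
Contradiction. Therefore L is not regular.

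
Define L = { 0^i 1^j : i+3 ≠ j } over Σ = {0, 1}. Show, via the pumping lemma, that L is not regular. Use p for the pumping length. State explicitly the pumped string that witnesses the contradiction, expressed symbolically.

Suppose for contradiction that L is regular, and let p be the pumping length.
Choose w = 0^p 1^{p+p!+3}. Since p ≠ (p+p!+3)-3 = p+p!, w ∈ L; and |w| ≥ p.
By the pumping lemma, w = xyz with |xy| ≤ p and y is nonempty.
The first p characters of w are 0's, so xy (and hence y) consists only of 0's. Write y = 0^k, 1 ≤ k ≤ p.
Since 1 ≤ k ≤ p, k divides p!; set t = 1 + p!/k. Then xy^t z has p + (p!/k)·k = p + p! copies of 0. Now the 0-count is p+p! and (1-count)-3 = (p+p!+3)-3 = p+p!, so i+3 ≠ j fails. So xy^t z = 0^{p+p!} 1^{p+p!+3} ∉ L.
This contradicts the pumping lemma, so L is not regular.

0^{p+p!} 1^{p+p!+3}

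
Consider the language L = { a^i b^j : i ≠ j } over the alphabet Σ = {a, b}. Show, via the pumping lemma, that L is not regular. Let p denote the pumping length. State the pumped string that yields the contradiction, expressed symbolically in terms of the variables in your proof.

Suppose for contradiction that L is regular, and let p be the pumping length.
Choose w = a^p b^{p+p!}. Since p ≠ p+p!, w ∈ L; and |w| ≥ p.
Write w = xyz as guaranteed by the lemma, with |xy| ≤ p and |y| > 0.
Since the first p symbols of w are all a's and |xy| ≤ p, y lies entirely in the leading a-block: y = a^k for some k with 1 ≤ k ≤ p.
Since 1 ≤ k ≤ p, k divides p!; set t = 1 + p!/k. Then xy^t z has p + (p!/k)·k = p + p! copies of a. Now the a-count equals the b-count, so i ≠ j fails. So xy^t z = a^{p+p!} b^{p+p!} ∉ L.
This is a contradiction; hence L is not regular.

a^{p+p!} b^{p+p!}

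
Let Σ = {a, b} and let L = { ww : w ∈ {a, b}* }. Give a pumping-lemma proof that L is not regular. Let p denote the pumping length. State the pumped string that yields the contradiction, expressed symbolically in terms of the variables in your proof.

Assume L is regular. Let p be the pumping length given by the pumping lemma.
Take w = a^p b^p a^p b^p = uu where u = a^pb^p; then w ∈ L and |w| = 4p ≥ p.
Write w = xyz as guaranteed by the lemma, with |xy| ≤ p and y is nonempty.
The first p characters of w are a's, so xy (and hence y) consists only of a's. Write y = a^k, 1 ≤ k ≤ p.
Pump with i = 2: xy^2z = a^{p+k} b^p a^p b^p, of length 4p+k. Suppose this equals vv. The string starts with a and ends with b, so v does too; thus the boundary between the two copies of v is a b→a transition. There is exactly one such transition, at position 2p+k, so |v| = 2p+k and |vv| = 4p+2k ≠ 4p+k since k ≥ 1. So xy^2z ∉ L.
This contradicts the pumping lemma, so L is not regular.

a^{p+k} b^p a^p b^p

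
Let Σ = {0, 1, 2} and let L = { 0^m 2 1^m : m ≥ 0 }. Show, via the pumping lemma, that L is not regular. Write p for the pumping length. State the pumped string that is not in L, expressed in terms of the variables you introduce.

0^{p+k} 2 1^p

Suppose for contradiction that L is regular, and let p be the pumping length.
Take w = 0^p 2 1^p ∈ L with |w| = 2p+1 ≥ p.
Write w = xyz as guaranteed by the lemma, with |xy| ≤ p and |y| ≥ 1.
The first p characters of w are 0's, so xy (and hence y) consists only of 0's. Write y = 0^k, 1 ≤ k ≤ p.
Pump with i = 2: xy^2z = 0^{p+k} 2 1^p, which would require p+k = p. But k ≥ 1, so xy^2z ∉ L.
This is a contradiction; hence L is not regular.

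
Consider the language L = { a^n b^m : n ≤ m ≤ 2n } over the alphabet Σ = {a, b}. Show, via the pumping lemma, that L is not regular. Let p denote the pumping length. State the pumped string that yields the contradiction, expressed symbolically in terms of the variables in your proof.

Assume L is regular; let p be its pumping constant.
Take w = a^p b^p ∈ L (since p ≤ p ≤ 2p), with |w| = 2p ≥ p.
By the pumping lemma, w = xyz with |xy| ≤ p and |y| ≥ 1.
Since the first p symbols of w are all a's and |xy| ≤ p, y lies entirely in the leading a-block: y = a^k for some k with 1 ≤ k ≤ p.
Pump with i = 2: xy^2z = a^{p+k} b^p. Now n = p+k > p = m, so the condition n ≤ m fails. Thus xy^2z ∉ L.
This is a contradiction; hence L is not regular.

a^{p+k} b^p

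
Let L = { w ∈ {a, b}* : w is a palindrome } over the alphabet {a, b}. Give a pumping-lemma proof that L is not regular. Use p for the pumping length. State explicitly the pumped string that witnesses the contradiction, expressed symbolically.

a^{p+k} b a^p

Suppose for contradiction that L is regular, and let p be the pumping length.
Take w = a^p b a^p, a palindrome of length 2p+1 ≥ p.
Write w = xyz as guaranteed by the lemma, with |xy| ≤ p and y is nonempty.
Since the first p symbols of w are all a's and |xy| ≤ p, y lies entirely in the leading a-block: y = a^k for some k with 1 ≤ k ≤ p.
Pump with i = 2: xy^2z = a^{p+k} b a^p. Its reverse is a^p b a^{p+k}, which differs from xy^2z since k ≥ 1. So xy^2z is not a palindrome and xy^2z ∉ L.
This contradicts the pumping lemma, so L is not regular.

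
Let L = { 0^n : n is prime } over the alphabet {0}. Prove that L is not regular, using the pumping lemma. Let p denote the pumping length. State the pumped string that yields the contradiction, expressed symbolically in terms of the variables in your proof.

Toward a contradiction, assume L is regular with pumping length p.
Let q be a prime with q ≥ p+2 (infinitely many primes exist), and take w = 0^q ∈ L with |w| = q ≥ p.
Write w = xyz as guaranteed by the lemma, with |xy| ≤ p and y is nonempty.
Then y = 0^k for some k with 1 ≤ k ≤ p.
Since 1 ≤ k ≤ p, |xz| = q-k. Pump with i = q+1: |xy^{q+1}z| = (q-k)+(q+1)k = q+qk = q(1+k), which is composite (both factors ≥ 2). So xy^{q+1}z = 0^{q(1+k)} ∉ L.
Contradiction. Therefore L is not regular.

0^{q(1+k)}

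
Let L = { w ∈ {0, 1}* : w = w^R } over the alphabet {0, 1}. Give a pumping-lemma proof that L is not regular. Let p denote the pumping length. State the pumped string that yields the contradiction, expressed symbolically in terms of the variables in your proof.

0^{p+k} 1 0^p

Toward a contradiction, assume L is regular with pumping length p.
Take w = 0^p 1 0^p, a palindrome of length 2p+1 ≥ p.
By the pumping lemma, w = xyz with |xy| ≤ p and y is nonempty.
The first p characters of w are 0's, so xy (and hence y) consists only of 0's. Write y = 0^k, 1 ≤ k ≤ p.
Pump with i = 2: xy^2z = 0^{p+k} 1 0^p. Its reverse is 0^p 1 0^{p+k}, which differs from xy^2z since k ≥ 1. So xy^2z is not a palindrome and xy^2z ∉ L.
Contradiction. Therefore L is not regular.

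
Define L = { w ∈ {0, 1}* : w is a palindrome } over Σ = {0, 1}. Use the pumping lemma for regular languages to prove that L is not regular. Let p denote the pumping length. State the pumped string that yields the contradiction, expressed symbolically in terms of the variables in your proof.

Toward a contradiction, assume L is regular with pumping length p.
Take w = 0^p 1 0^p, a palindrome of length 2p+1 ≥ p.
By the pumping lemma, w = xyz with |xy| ≤ p and |y| > 0.
Because |xy| ≤ p and w begins with p copies of 0, we have y = 0^k with 1 ≤ k ≤ p.
Pump with i = 2: xy^2z = 0^{p+k} 1 0^p. Its reverse is 0^p 1 0^{p+k}, which differs from xy^2z since k ≥ 1. So xy^2z is not a palindrome and xy^2z ∉ L.
Contradiction. Therefore L is not regular.

0^{p+k} 1 0^p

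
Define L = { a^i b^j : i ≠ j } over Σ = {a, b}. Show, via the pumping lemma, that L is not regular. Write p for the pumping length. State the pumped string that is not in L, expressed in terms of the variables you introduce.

a^{p+p!} b^{p+p!}

Assume L is regular; let p be its pumping constant.
Choose w = a^p b^{p+p!}. Since p ≠ p+p!, w ∈ L; and |w| ≥ p.
Write w = xyz as guaranteed by the lemma, with |xy| ≤ p and |y| ≥ 1.
The first p characters of w are a's, so xy (and hence y) consists only of a's. Write y = a^k, 1 ≤ k ≤ p.
Since 1 ≤ k ≤ p, k divides p!; set t = 1 + p!/k. Then xy^t z has p + (p!/k)·k = p + p! copies of a. Now the a-count equals the b-count, so i ≠ j fails. So xy^t z = a^{p+p!} b^{p+p!} ∉ L.
This contradicts the pumping lemma, so L is not regular.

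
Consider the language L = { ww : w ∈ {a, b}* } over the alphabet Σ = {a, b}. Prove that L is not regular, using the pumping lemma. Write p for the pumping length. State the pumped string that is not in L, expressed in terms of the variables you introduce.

Assume L is regular; let p be its pumping constant.
Take w = a^p b^p a^p b^p = uu where u = a^pb^p; then w ∈ L and |w| = 4p ≥ p.
Write w = xyz as guaranteed by the lemma, with |xy| ≤ p and |y| > 0.
Because |xy| ≤ p and w begins with p copies of a, we have y = a^k with 1 ≤ k ≤ p.
Pump with i = 2: xy^2z = a^{p+k} b^p a^p b^p, of length 4p+k. Suppose this equals vv. The string starts with a and ends with b, so v does too; thus the boundary between the two copies of v is a b→a transition. There is exactly one such transition, at position 2p+k, so |v| = 2p+k and |vv| = 4p+2k ≠ 4p+k since k ≥ 1. So xy^2z ∉ L.
This is a contradiction; hence L is not regular.

a^{p+k} b^p a^p b^p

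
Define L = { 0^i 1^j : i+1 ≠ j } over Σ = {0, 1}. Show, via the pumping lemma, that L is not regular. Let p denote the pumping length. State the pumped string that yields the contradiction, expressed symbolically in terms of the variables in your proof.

0^{p+p!} 1^{p+p!+1}

Toward a contradiction, assume L is regular with pumping length p.
Choose w = 0^p 1^{p+p!+1}. Since p ≠ (p+p!+1)-1 = p+p!, w ∈ L; and |w| ≥ p.
The pumping lemma gives a decomposition w = xyz where |xy| ≤ p and |y| > 0.
Because |xy| ≤ p and w begins with p copies of 0, we have y = 0^k with 1 ≤ k ≤ p.
Since 1 ≤ k ≤ p, k divides p!; set t = 1 + p!/k. Then xy^t z has p + (p!/k)·k = p + p! copies of 0. Now the 0-count is p+p! and (1-count)-1 = (p+p!+1)-1 = p+p!, so i+1 ≠ j fails. So xy^t z = 0^{p+p!} 1^{p+p!+1} ∉ L.
This is a contradiction; hence L is not regular.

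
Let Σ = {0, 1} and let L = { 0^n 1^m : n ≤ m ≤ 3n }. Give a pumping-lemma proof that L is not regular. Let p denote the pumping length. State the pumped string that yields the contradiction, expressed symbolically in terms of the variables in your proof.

0^{p+k} 1^p

Assume L is regular; let p be its pumping constant.
Take w = 0^p 1^p ∈ L (since p ≤ p ≤ 3p), with |w| = 2p ≥ p.
Write w = xyz as guaranteed by the lemma, with |xy| ≤ p and |y| > 0.
Because |xy| ≤ p and w begins with p copies of 0, we have y = 0^k with 1 ≤ k ≤ p.
Pump with i = 2: xy^2z = 0^{p+k} 1^p. Now n = p+k > p = m, so the condition n ≤ m fails. Thus xy^2z ∉ L.
This is a contradiction; hence L is not regular.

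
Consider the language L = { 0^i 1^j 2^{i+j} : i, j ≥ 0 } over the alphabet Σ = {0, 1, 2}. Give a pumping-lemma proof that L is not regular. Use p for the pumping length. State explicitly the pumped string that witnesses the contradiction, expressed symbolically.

Assume L is regular; let p be its pumping constant.
Take w = 0^p 1^p 2^{2p} ∈ L (with i=j=p, i+j=2p), |w| = 4p ≥ p.
Write w = xyz as guaranteed by the lemma, with |xy| ≤ p and |y| ≥ 1.
The first p characters of w are 0's, so xy (and hence y) consists only of 0's. Write y = 0^k, 1 ≤ k ≤ p.
Consider xy^2z = 0^{p+k} 1^p 2^{2p}. Now the 0- and 1-counts sum to 2p+k, but the 2-count is 2p ≠ 2p+k. So xy^2z ∉ L.
This contradicts the pumping lemma, so L is not regular.

0^{p+k} 1^p 2^{2p}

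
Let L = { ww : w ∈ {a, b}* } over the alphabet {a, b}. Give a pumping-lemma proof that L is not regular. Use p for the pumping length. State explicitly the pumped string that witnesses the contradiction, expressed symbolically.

Assume L is regular. Let p be the pumping length given by the pumping lemma.
Take w = a^p b^p a^p b^p = uu where u = a^pb^p; then w ∈ L and |w| = 4p ≥ p.
By the pumping lemma, w = xyz with |xy| ≤ p and |y| > 0.
Since the first p symbols of w are all a's and |xy| ≤ p, y lies entirely in the leading a-block: y = a^k for some k with 1 ≤ k ≤ p.
Pump with i = 2: xy^2z = a^{p+k} b^p a^p b^p, of length 4p+k. Suppose this equals vv. The string starts with a and ends with b, so v does too; thus the boundary between the two copies of v is a b→a transition. There is exactly one such transition, at position 2p+k, so |v| = 2p+k and |vv| = 4p+2k ≠ 4p+k since k ≥ 1. So xy^2z ∉ L.
This is a contradiction; hence L is not regular.

a^{p+k} b^p a^p b^p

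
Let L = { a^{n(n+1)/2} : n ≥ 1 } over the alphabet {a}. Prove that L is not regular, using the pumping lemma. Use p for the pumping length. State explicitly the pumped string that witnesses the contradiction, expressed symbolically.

Assume L is regular; let p be its pumping constant.
Take w = a^{p(p+1)/2} ∈ L with |w| = p(p+1)/2 ≥ p.
Write w = xyz as guaranteed by the lemma, with |xy| ≤ p and |y| ≥ 1.
Then y = a^k for some k with 1 ≤ k ≤ p.
Pump with i = 2: xy^2z = a^{p(p+1)/2+k}. Since 1 ≤ k ≤ p, p(p+1)/2 < p(p+1)/2+k ≤ p(p+1)/2+p < (p+1)(p+2)/2, so p(p+1)/2+k is strictly between consecutive triangular numbers. So xy^2z ∉ L.
Contradiction. Therefore L is not regular.

a^{p(p+1)/2+k}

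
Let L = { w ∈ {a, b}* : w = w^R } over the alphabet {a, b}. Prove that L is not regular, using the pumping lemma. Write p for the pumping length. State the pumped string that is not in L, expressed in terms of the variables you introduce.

Assume L is regular. Let p be the pumping length given by the pumping lemma.
Take w = a^p b a^p, a palindrome of length 2p+1 ≥ p.
By the pumping lemma, w = xyz with |xy| ≤ p and |y| ≥ 1.
The first p characters of w are a's, so xy (and hence y) consists only of a's. Write y = a^k, 1 ≤ k ≤ p.
Pump with i = 2: xy^2z = a^{p+k} b a^p. Its reverse is a^p b a^{p+k}, which differs from xy^2z since k ≥ 1. So xy^2z is not a palindrome and xy^2z ∉ L.
This contradicts the pumping lemma, so L is not regular.

a^{p+k} b a^p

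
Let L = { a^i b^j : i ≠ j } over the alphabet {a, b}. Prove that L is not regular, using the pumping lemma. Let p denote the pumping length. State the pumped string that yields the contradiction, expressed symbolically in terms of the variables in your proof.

Assume L is regular; let p be its pumping constant.
Choose w = a^p b^{p+p!}. Since p ≠ p+p!, w ∈ L; and |w| ≥ p.
The pumping lemma gives a decomposition w = xyz where |xy| ≤ p and |y| ≥ 1.
Because |xy| ≤ p and w begins with p copies of a, we have y = a^k with 1 ≤ k ≤ p.
Since 1 ≤ k ≤ p, k divides p!; set t = 1 + p!/k. Then xy^t z has p + (p!/k)·k = p + p! copies of a. Now the a-count equals the b-count, so i ≠ j fails. So xy^t z = a^{p+p!} b^{p+p!} ∉ L.
This contradicts the pumping lemma, so L is not regular.

a^{p+p!} b^{p+p!}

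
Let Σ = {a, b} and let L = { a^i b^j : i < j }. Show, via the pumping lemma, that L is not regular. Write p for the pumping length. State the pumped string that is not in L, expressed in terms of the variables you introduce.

Assume L is regular. Let p be the pumping length given by the pumping lemma.
Choose w = a^p b^{p+1} ∈ L, with |w| = 2p+1 ≥ p.
The pumping lemma gives a decomposition w = xyz where |xy| ≤ p and |y| ≥ 1.
Because |xy| ≤ p and w begins with p copies of a, we have y = a^k with 1 ≤ k ≤ p.
Consider xy^2z = a^{p+k} b^{p+1}. Since k ≥ 1, the a-count p+k is at least p+1, so i < j fails; thus xy^2z ∉ L.
This is a contradiction; hence L is not regular.

a^{p+k} b^{p+1}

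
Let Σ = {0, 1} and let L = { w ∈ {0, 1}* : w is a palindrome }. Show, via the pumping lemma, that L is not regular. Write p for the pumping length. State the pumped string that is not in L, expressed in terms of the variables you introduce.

0^{p+k} 1 0^p

Toward a contradiction, assume L is regular with pumping length p.
Take w = 0^p 1 0^p, a palindrome of length 2p+1 ≥ p.
The pumping lemma gives a decomposition w = xyz where |xy| ≤ p and |y| > 0.
Because |xy| ≤ p and w begins with p copies of 0, we have y = 0^k with 1 ≤ k ≤ p.
Pump with i = 2: xy^2z = 0^{p+k} 1 0^p. Its reverse is 0^p 1 0^{p+k}, which differs from xy^2z since k ≥ 1. So xy^2z is not a palindrome and xy^2z ∉ L.
This is a contradiction; hence L is not regular.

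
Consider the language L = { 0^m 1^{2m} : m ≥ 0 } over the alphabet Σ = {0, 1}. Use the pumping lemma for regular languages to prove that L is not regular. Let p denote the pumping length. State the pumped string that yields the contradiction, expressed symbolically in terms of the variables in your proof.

Suppose for contradiction that L is regular, and let p be the pumping length.
Let w = 0^p 1^{2p} ∈ L; note |w| = 3p ≥ p.
The pumping lemma gives a decomposition w = xyz where |xy| ≤ p and y is nonempty.
The first p characters of w are 0's, so xy (and hence y) consists only of 0's. Write y = 0^k, 1 ≤ k ≤ p.
Pump with i = 2: xy^2z = 0^{p+k} 1^{2p}. For this to lie in L we would need 2p = 2(p+k), which forces k = 0. But k ≥ 1, so xy^2z ∉ L.
This is a contradiction; hence L is not regular.

0^{p+k} 1^{2p}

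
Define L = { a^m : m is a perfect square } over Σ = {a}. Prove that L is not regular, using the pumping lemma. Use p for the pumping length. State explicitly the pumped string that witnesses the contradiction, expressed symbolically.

Suppose for contradiction that L is regular, and let p be the pumping length.
Take w = a^{p²} ∈ L with |w| = p² ≥ p.
The pumping lemma gives a decomposition w = xyz where |xy| ≤ p and |y| > 0.
Then y = a^k for some k with 1 ≤ k ≤ p.
Pump with i = 2: xy^2z = a^{p²+k}. Since 1 ≤ k ≤ p, p² < p²+k ≤ p²+p < (p+1)², so p²+k lies strictly between consecutive squares and is not a perfect square. So xy^2z ∉ L.
This is a contradiction; hence L is not regular.

a^{p²+k}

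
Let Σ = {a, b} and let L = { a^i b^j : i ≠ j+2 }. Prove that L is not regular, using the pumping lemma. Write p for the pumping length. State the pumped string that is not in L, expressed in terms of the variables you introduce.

Suppose for contradiction that L is regular, and let p be the pumping length.
Choose w = a^p b^{p+p!-2}. Since p ≠ (p+p!-2)+2 = p+p!, w ∈ L; and |w| ≥ p.
The pumping lemma gives a decomposition w = xyz where |xy| ≤ p and y is nonempty.
Because |xy| ≤ p and w begins with p copies of a, we have y = a^k with 1 ≤ k ≤ p.
Since 1 ≤ k ≤ p, k divides p!; set t = 1 + p!/k. Then xy^t z has p + (p!/k)·k = p + p! copies of a. Now the a-count is p+p! and (b-count)+2 = (p+p!-2)+2 = p+p!, so i ≠ j+2 fails. So xy^t z = a^{p+p!} b^{p+p!-2} ∉ L.
Contradiction. Therefore L is not regular.

a^{p+p!} b^{p+p!-2}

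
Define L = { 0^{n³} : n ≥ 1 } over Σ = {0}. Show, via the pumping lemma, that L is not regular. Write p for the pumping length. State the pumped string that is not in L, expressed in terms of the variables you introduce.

0^{p³+k}

Assume L is regular. Let p be the pumping length given by the pumping lemma.
Take w = 0^{p³} ∈ L with |w| = p³ ≥ p.
Write w = xyz as guaranteed by the lemma, with |xy| ≤ p and |y| > 0.
Then y = 0^k for some k with 1 ≤ k ≤ p.
Pump with i = 2: xy^2z = 0^{p³+k}. Since 1 ≤ k ≤ p, p³ < p³+k ≤ p³+p < p³+3p²+3p+1 = (p+1)³, so p³+k is not a perfect cube. So xy^2z ∉ L.
This is a contradiction; hence L is not regular.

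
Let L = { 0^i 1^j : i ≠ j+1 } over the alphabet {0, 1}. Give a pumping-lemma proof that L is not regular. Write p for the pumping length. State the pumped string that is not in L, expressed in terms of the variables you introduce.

0^{p+p!} 1^{p+p!-1}

Toward a contradiction, assume L is regular with pumping length p.
Choose w = 0^p 1^{p+p!-1}. Since p ≠ (p+p!-1)+1 = p+p!, w ∈ L; and |w| ≥ p.
By the pumping lemma, w = xyz with |xy| ≤ p and |y| > 0.
Since the first p symbols of w are all 0's and |xy| ≤ p, y lies entirely in the leading 0-block: y = 0^k for some k with 1 ≤ k ≤ p.
Since 1 ≤ k ≤ p, k divides p!; set t = 1 + p!/k. Then xy^t z has p + (p!/k)·k = p + p! copies of 0. Now the 0-count is p+p! and (1-count)+1 = (p+p!-1)+1 = p+p!, so i ≠ j+1 fails. So xy^t z = 0^{p+p!} 1^{p+p!-1} ∉ L.
This contradicts the pumping lemma, so L is not regular.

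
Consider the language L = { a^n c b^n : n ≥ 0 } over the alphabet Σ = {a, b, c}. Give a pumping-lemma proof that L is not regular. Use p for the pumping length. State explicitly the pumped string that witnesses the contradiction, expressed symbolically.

Assume L is regular. Let p be the pumping length given by the pumping lemma.
Take w = a^p c b^p ∈ L with |w| = 2p+1 ≥ p.
By the pumping lemma, w = xyz with |xy| ≤ p and |y| ≥ 1.
Because |xy| ≤ p and w begins with p copies of a, we have y = a^k with 1 ≤ k ≤ p.
Pump with i = 2: xy^2z = a^{p+k} c b^p, which would require p+k = p. But k ≥ 1, so xy^2z ∉ L.
This is a contradiction; hence L is not regular.

a^{p+k} c b^p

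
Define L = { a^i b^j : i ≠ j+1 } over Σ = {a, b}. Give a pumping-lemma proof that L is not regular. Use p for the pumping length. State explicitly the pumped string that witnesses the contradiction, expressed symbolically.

Assume L is regular; let p be its pumping constant.
Choose w = a^p b^{p+p!-1}. Since p ≠ (p+p!-1)+1 = p+p!, w ∈ L; and |w| ≥ p.
Write w = xyz as guaranteed by the lemma, with |xy| ≤ p and |y| ≥ 1.
Since the first p symbols of w are all a's and |xy| ≤ p, y lies entirely in the leading a-block: y = a^k for some k with 1 ≤ k ≤ p.
Since 1 ≤ k ≤ p, k divides p!; set t = 1 + p!/k. Then xy^t z has p + (p!/k)·k = p + p! copies of a. Now the a-count is p+p! and (b-count)+1 = (p+p!-1)+1 = p+p!, so i ≠ j+1 fails. So xy^t z = a^{p+p!} b^{p+p!-1} ∉ L.
This contradicts the pumping lemma, so L is not regular.

a^{p+p!} b^{p+p!-1}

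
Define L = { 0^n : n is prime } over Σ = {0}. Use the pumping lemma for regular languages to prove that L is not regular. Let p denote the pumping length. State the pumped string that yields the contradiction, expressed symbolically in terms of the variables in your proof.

0^{q(1+k)}

Assume L is regular; let p be its pumping constant.
Let q be a prime with q ≥ p+2 (infinitely many primes exist), and take w = 0^q ∈ L with |w| = q ≥ p.
Write w = xyz as guaranteed by the lemma, with |xy| ≤ p and |y| ≥ 1.
Then y = 0^k for some k with 1 ≤ k ≤ p.
Since 1 ≤ k ≤ p, |xz| = q-k. Pump with i = q+1: |xy^{q+1}z| = (q-k)+(q+1)k = q+qk = q(1+k), which is composite (both factors ≥ 2). So xy^{q+1}z = 0^{q(1+k)} ∉ L.
This contradicts the pumping lemma, so L is not regular.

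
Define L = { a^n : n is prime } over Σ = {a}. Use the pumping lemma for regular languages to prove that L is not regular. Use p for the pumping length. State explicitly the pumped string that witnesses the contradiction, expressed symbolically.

Toward a contradiction, assume L is regular with pumping length p.
Let q be a prime with q ≥ p+2 (infinitely many primes exist), and take w = a^q ∈ L with |w| = q ≥ p.
The pumping lemma gives a decomposition w = xyz where |xy| ≤ p and |y| ≥ 1.
Then y = a^k for some k with 1 ≤ k ≤ p.
Since 1 ≤ k ≤ p, |xz| = q-k. Pump with i = q+1: |xy^{q+1}z| = (q-k)+(q+1)k = q+qk = q(1+k), which is composite (both factors ≥ 2). So xy^{q+1}z = a^{q(1+k)} ∉ L.
Contradiction. Therefore L is not regular.

a^{q(1+k)}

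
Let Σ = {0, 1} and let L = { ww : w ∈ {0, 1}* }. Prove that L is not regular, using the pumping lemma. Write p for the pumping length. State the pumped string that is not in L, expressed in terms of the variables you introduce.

Suppose for contradiction that L is regular, and let p be the pumping length.
Take w = 0^p 1^p 0^p 1^p = uu where u = 0^p1^p; then w ∈ L and |w| = 4p ≥ p.
Write w = xyz as guaranteed by the lemma, with |xy| ≤ p and |y| ≥ 1.
Since the first p symbols of w are all 0's and |xy| ≤ p, y lies entirely in the leading 0-block: y = 0^k for some k with 1 ≤ k ≤ p.
Pump with i = 2: xy^2z = 0^{p+k} 1^p 0^p 1^p, of length 4p+k. Suppose this equals vv. The string starts with 0 and ends with 1, so v does too; thus the boundary between the two copies of v is a 1→0 transition. There is exactly one such transition, at position 2p+k, so |v| = 2p+k and |vv| = 4p+2k ≠ 4p+k since k ≥ 1. So xy^2z ∉ L.
Contradiction. Therefore L is not regular.

0^{p+k} 1^p 0^p 1^p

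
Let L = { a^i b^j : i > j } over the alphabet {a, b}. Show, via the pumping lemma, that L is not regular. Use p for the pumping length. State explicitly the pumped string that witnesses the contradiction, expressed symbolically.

a^{p+1-k} b^p

Assume L is regular; let p be its pumping constant.
Choose w = a^{p+1} b^p ∈ L, with |w| = 2p+1 ≥ p.
By the pumping lemma, w = xyz with |xy| ≤ p and |y| ≥ 1.
Because |xy| ≤ p and w begins with p copies of a, we have y = a^k with 1 ≤ k ≤ p.
Consider xy^0z = xz = a^{p+1-k} b^p. Since k ≥ 1, the a-count p+1-k is at most p, so i > j fails; thus xz ∉ L.
This is a contradiction; hence L is not regular.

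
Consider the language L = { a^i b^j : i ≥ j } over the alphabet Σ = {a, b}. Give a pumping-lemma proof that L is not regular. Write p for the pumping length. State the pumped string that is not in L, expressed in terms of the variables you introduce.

a^{p-k} b^p

Assume L is regular. Let p be the pumping length given by the pumping lemma.
Choose w = a^p b^p ∈ L, with |w| = 2p ≥ p.
The pumping lemma gives a decomposition w = xyz where |xy| ≤ p and |y| > 0.
Since the first p symbols of w are all a's and |xy| ≤ p, y lies entirely in the leading a-block: y = a^k for some k with 1 ≤ k ≤ p.
Consider xy^0z = xz = a^{p-k} b^p. Since k ≥ 1, the a-count p-k is less than p, so i ≥ j fails; thus xz ∉ L.
This contradicts the pumping lemma, so L is not regular.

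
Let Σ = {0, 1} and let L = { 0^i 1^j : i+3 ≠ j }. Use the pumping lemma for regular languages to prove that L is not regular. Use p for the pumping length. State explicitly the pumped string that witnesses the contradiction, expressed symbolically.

0^{p+p!} 1^{p+p!+3}

Assume L is regular. Let p be the pumping length given by the pumping lemma.
Choose w = 0^p 1^{p+p!+3}. Since p ≠ (p+p!+3)-3 = p+p!, w ∈ L; and |w| ≥ p.
Write w = xyz as guaranteed by the lemma, with |xy| ≤ p and |y| > 0.
Since the first p symbols of w are all 0's and |xy| ≤ p, y lies entirely in the leading 0-block: y = 0^k for some k with 1 ≤ k ≤ p.
Since 1 ≤ k ≤ p, k divides p!; set t = 1 + p!/k. Then xy^t z has p + (p!/k)·k = p + p! copies of 0. Now the 0-count is p+p! and (1-count)-3 = (p+p!+3)-3 = p+p!, so i+3 ≠ j fails. So xy^t z = 0^{p+p!} 1^{p+p!+3} ∉ L.
This is a contradiction; hence L is not regular.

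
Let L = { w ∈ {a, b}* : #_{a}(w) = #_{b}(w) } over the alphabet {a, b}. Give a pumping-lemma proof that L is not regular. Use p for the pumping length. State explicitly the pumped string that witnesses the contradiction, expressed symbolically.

a^{p+k} b^p

Assume L is regular. Let p be the pumping length given by the pumping lemma.
Choose w = a^p b^p ∈ L with |w| = 2p ≥ p.
Write w = xyz as guaranteed by the lemma, with |xy| ≤ p and y is nonempty.
Since the first p symbols of w are all a's and |xy| ≤ p, y lies entirely in the leading a-block: y = a^k for some k with 1 ≤ k ≤ p.
Pump with i = 2: xy^2z = a^{p+k} b^p has p+k occurrences of a but only p of b. Since k ≥ 1 the counts differ, so xy^2z ∉ L.
This contradicts the pumping lemma, so L is not regular.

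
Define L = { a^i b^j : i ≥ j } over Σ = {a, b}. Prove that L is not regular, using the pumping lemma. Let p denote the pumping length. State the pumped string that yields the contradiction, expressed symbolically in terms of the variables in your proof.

Assume L is regular. Let p be the pumping length given by the pumping lemma.
Choose w = a^p b^p ∈ L, with |w| = 2p ≥ p.
By the pumping lemma, w = xyz with |xy| ≤ p and |y| ≥ 1.
Because |xy| ≤ p and w begins with p copies of a, we have y = a^k with 1 ≤ k ≤ p.
Consider xy^0z = xz = a^{p-k} b^p. Since k ≥ 1, the a-count p-k is less than p, so i ≥ j fails; thus xz ∉ L.
This contradicts the pumping lemma, so L is not regular.

a^{p-k} b^p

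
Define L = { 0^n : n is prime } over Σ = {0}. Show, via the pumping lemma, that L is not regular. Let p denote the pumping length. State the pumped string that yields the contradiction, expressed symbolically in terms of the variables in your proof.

Suppose for contradiction that L is regular, and let p be the pumping length.
Let q be a prime with q ≥ p+2 (infinitely many primes exist), and take w = 0^q ∈ L with |w| = q ≥ p.
Write w = xyz as guaranteed by the lemma, with |xy| ≤ p and |y| ≥ 1.
Then y = 0^k for some k with 1 ≤ k ≤ p.
Since 1 ≤ k ≤ p, |xz| = q-k. Pump with i = q+1: |xy^{q+1}z| = (q-k)+(q+1)k = q+qk = q(1+k), which is composite (both factors ≥ 2). So xy^{q+1}z = 0^{q(1+k)} ∉ L.
This contradicts the pumping lemma, so L is not regular.

0^{q(1+k)}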